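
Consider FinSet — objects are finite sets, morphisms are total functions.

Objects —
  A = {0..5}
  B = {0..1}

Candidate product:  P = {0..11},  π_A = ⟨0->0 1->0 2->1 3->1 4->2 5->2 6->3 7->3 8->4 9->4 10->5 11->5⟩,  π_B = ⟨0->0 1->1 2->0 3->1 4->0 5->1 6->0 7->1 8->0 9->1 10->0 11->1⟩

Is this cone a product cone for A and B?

|A|·|B| = 6·2 = 12;  |P| = 12
Check the pairing map k ↦ (π_A(k), π_B(k)):
  0 -> (0,0)
  1 -> (0,1)
  2 -> (1,0)
  3 -> (1,1)
  4 -> (2,0)
  5 -> (2,1)
  6 -> (3,0)
  7 -> (3,1)
  8 -> (4,0)
  9 -> (4,1)
  10 -> (5,0)
  11 -> (5,1)
distinct pairs in image: 12 / 12 needed
  → bijection onto A×B; projections well-typed.

Answer: VALID PRODUCT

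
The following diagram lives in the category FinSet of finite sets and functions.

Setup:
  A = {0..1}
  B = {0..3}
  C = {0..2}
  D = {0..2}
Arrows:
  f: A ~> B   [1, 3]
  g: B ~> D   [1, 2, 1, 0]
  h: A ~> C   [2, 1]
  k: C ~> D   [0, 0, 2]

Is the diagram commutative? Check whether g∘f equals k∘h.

Answer: COMMUTES

Trace:
1) trace f;g:
  0 f~>1 g~>2
  1 f~>3 g~>0
  ⟦path⟧₁ = [2, 0]
2) trace h;k:
  0 h~>2 k~>2
  1 h~>1 k~>0
  ⟦path⟧₂ = [2, 0]
Equal? YES — commutes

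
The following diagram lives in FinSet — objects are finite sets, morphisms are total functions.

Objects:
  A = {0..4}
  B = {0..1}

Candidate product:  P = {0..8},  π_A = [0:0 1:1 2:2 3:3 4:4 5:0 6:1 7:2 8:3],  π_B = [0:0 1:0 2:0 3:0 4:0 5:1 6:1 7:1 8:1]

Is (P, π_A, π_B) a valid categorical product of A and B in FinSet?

|A|·|B| = 5·2 = 10;  |P| = 9
  → cardinalities differ; no bijection possible.

Answer: NOT A VALID PRODUCT — |P|=9 ≠ |A|·|B|=10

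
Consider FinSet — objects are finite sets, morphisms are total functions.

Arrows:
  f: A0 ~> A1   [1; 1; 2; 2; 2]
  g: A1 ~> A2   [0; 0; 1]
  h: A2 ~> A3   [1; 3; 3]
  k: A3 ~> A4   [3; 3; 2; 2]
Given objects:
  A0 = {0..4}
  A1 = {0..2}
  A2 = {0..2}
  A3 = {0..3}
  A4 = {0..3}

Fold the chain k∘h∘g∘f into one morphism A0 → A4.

Answer: [3; 3; 2; 2; 2]

Derivation:
  0 f~>1 g~>0 h~>1 k~>3
  1 f~>1 g~>0 h~>1 k~>3
  2 f~>2 g~>1 h~>3 k~>2
  3 f~>2 g~>1 h~>3 k~>2
  4 f~>2 g~>1 h~>3 k~>2
composite: [3; 3; 2; 2; 2]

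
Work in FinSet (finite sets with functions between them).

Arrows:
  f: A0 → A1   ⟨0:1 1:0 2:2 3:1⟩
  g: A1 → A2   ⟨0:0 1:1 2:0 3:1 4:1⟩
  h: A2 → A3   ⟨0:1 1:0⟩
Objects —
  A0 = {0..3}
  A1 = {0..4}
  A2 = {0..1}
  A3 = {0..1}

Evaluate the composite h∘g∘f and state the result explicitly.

  0 f→1 g→1 h→0
  1 f→0 g→0 h→1
  2 f→2 g→0 h→1
  3 f→1 g→1 h→0
⟦path⟧: ⟨0:0 1:1 2:1 3:0⟩

Answer: ⟨0:0 1:1 2:1 3:0⟩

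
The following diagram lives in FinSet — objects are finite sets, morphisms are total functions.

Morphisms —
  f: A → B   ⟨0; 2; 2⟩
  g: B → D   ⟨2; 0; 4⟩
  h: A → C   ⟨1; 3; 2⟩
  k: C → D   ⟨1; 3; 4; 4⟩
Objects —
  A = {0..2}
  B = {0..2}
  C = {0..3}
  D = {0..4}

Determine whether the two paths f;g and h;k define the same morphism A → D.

Along f;g (path 1):
  0 f→0 g→2
  1 f→2 g→4
  2 f→2 g→4
  composite₁ = ⟨2; 4; 4⟩
Along h;k (path 2):
  0 h→1 k→3
  1 h→3 k→4
  2 h→2 k→4
  composite₂ = ⟨3; 4; 4⟩
Equal? differ; not commutative

Answer: DOES NOT COMMUTE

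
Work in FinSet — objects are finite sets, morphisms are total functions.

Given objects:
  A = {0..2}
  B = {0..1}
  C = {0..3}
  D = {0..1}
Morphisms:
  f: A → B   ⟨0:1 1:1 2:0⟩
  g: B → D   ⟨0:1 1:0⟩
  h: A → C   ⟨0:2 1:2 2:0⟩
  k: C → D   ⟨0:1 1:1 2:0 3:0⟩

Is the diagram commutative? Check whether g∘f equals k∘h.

Along f;g (path 1):
  0 f→1 g→0
  1 f→1 g→0
  2 f→0 g→1
  ⟦path⟧₁ = ⟨0:0 1:0 2:1⟩
Along h;k (path 2):
  0 h→2 k→0
  1 h→2 k→0
  2 h→0 k→1
  ⟦path⟧₂ = ⟨0:0 1:0 2:1⟩
Equal? same morphism ✓

Answer: COMMUTES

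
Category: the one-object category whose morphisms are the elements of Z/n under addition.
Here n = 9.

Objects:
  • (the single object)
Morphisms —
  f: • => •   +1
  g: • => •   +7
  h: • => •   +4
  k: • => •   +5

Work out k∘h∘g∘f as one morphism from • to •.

  0 +1≡1 +7≡8 +4≡3 +5≡8  (mod 9)
result: +8

Answer: +8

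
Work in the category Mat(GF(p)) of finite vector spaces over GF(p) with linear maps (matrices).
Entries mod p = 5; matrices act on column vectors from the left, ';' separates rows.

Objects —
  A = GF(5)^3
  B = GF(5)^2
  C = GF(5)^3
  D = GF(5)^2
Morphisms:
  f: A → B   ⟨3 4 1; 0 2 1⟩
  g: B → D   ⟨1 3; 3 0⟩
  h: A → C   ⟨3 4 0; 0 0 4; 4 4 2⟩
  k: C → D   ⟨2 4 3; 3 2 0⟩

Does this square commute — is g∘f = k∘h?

Answer: DOES NOT COMMUTE

Work:
Along f;g (path 1):
  e0=[1,0,0] f→[3,0] g→[3,4]
  e1=[0,1,0] f→[4,2] g→[0,2]
  e2=[0,0,1] f→[1,1] g→[4,3]
  result₁ = ⟨3 0 4; 4 2 3⟩
Along h;k (path 2):
  e0=[1,0,0] h→[3,0,4] k→[3,4]
  e1=[0,1,0] h→[4,0,4] k→[0,2]
  e2=[0,0,1] h→[0,4,2] k→[2,3]
  result₂ = ⟨3 0 2; 4 2 3⟩
Equal? distinct morphisms ✗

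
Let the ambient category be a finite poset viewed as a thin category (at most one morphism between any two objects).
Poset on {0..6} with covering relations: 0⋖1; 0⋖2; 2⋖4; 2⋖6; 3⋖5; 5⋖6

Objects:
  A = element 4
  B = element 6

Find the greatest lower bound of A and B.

Answer: A∧B = 2

Trace:
Common predecessors of 4,6: {0,2}
  0 <= 2
  2 <= 2
glb = 2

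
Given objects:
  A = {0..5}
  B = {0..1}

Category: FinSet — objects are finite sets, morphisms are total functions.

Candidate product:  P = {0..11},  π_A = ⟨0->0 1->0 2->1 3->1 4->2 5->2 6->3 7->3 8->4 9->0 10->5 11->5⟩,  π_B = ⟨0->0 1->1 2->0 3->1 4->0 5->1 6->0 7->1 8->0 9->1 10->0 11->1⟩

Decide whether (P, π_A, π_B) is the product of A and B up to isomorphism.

Answer: NOT A VALID PRODUCT — duplicate pair at indices 1,9

Work:
|A|·|B| = 6·2 = 12;  |P| = 12
Check the pairing map k ↦ (π_A(k), π_B(k)):
  0 -> (0,0)
  1 -> (0,1)
  2 -> (1,0)
  3 -> (1,1)
  4 -> (2,0)
  5 -> (2,1)
  6 -> (3,0)
  7 -> (3,1)
  8 -> (4,0)
  9 -> (0,1)  ✗ repeats pair of k=1
  10 -> (5,0)
  11 -> (5,1)
distinct pairs in image: 11 / 12 needed
  → (0,1) hit at k=1 and k=9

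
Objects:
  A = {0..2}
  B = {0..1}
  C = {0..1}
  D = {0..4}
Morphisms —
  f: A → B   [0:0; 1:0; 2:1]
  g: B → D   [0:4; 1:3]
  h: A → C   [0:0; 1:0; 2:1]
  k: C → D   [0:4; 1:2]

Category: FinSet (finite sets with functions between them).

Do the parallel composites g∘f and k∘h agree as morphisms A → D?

Answer: DOES NOT COMMUTE

Trace:
Along f;g (path 1):
  0 f→0 g→4
  1 f→0 g→4
  2 f→1 g→3
  result₁ = [0:4; 1:4; 2:3]
Along h;k (path 2):
  0 h→0 k→4
  1 h→0 k→4
  2 h→1 k→2
  result₂ = [0:4; 1:4; 2:2]
Equal? NO — does not commute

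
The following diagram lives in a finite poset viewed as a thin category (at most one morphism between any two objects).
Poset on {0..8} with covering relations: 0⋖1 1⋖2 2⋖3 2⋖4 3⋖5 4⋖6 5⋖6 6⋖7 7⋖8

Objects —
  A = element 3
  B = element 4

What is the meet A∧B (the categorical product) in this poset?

Lower bounds of A=3 and B=4: {0,1,2}
  0 ≤ 2
  1 ≤ 2
  2 ≤ 2
glb = 2

Answer: A∧B = 2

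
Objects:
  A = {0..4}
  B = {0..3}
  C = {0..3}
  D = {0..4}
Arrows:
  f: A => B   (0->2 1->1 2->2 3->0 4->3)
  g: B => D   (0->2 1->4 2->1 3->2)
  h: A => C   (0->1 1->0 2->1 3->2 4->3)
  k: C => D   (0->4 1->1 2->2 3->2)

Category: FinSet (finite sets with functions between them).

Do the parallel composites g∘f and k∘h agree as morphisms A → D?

Path 1 = f;g:
  0 f=>2 g=>1
  1 f=>1 g=>4
  2 f=>2 g=>1
  3 f=>0 g=>2
  4 f=>3 g=>2
  composite₁ = (0->1 1->4 2->1 3->2 4->2)
Path 2 = h;k:
  0 h=>1 k=>1
  1 h=>0 k=>4
  2 h=>1 k=>1
  3 h=>2 k=>2
  4 h=>3 k=>2
  composite₂ = (0->1 1->4 2->1 3->2 4->2)
Equal? YES — commutes

Answer: COMMUTES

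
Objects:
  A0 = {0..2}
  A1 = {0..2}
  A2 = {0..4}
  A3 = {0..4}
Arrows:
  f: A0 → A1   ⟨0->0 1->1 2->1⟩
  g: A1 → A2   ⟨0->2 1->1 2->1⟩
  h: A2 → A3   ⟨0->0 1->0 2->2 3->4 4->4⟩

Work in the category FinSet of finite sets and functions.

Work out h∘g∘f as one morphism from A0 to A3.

  0 f→0 g→2 h→2
  1 f→1 g→1 h→0
  2 f→1 g→1 h→0
result: ⟨0->2 1->0 2->0⟩

Answer: ⟨0->2 1->0 2->0⟩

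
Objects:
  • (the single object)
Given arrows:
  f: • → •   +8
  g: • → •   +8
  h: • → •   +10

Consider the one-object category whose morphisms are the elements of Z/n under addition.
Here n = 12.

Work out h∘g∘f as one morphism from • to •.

Answer: +2

Derivation:
  0 +8≡8 +8≡4 +10≡2  (mod 12)
result: +2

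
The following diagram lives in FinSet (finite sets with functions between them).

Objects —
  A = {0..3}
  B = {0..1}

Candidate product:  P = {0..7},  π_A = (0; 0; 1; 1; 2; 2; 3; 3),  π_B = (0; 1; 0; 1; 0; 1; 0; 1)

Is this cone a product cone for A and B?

|A|·|B| = 4·2 = 8;  |P| = 8
Check the pairing map k ↦ (π_A(k), π_B(k)):
  0 -> (0,0)
  1 -> (0,1)
  2 -> (1,0)
  3 -> (1,1)
  4 -> (2,0)
  5 -> (2,1)
  6 -> (3,0)
  7 -> (3,1)
distinct pairs in image: 8 / 8 needed
  → bijection onto A×B; projections well-typed.

Answer: VALID PRODUCT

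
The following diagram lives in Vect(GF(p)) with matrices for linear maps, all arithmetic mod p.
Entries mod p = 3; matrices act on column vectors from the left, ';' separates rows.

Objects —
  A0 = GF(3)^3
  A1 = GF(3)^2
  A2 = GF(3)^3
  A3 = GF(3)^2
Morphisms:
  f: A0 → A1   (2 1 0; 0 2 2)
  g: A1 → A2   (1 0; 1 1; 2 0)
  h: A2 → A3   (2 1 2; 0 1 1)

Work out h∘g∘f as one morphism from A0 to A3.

  e0=[1,0,0] f→[2,0] g→[2,2,1] h→[2,0]
  e1=[0,1,0] f→[1,2] g→[1,0,2] h→[0,2]
  e2=[0,0,1] f→[0,2] g→[0,2,0] h→[2,2]
composite: (2 0 2; 0 2 2)

Answer: (2 0 2; 0 2 2)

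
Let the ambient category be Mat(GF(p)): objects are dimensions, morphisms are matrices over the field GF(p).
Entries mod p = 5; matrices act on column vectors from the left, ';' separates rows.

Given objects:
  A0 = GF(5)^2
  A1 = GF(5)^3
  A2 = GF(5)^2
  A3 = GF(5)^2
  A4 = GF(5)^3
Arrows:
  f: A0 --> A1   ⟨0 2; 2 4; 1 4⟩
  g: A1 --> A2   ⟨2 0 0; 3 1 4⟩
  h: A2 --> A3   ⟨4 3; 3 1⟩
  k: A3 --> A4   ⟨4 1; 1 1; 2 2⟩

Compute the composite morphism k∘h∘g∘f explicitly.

Answer: ⟨3 4; 4 2; 3 4⟩

Trace:
  e0=⟨1,0⟩ f-->⟨0,2,1⟩ g-->⟨0,1⟩ h-->⟨3,1⟩ k-->⟨3,4,3⟩
  e1=⟨0,1⟩ f-->⟨2,4,4⟩ g-->⟨4,1⟩ h-->⟨4,3⟩ k-->⟨4,2,4⟩
result: ⟨3 4; 4 2; 3 4⟩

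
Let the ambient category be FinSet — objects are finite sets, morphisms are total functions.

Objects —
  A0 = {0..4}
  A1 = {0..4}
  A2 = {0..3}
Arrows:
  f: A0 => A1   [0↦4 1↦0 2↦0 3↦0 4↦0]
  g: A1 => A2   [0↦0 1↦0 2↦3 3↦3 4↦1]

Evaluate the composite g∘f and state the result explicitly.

  0 f=>4 g=>1
  1 f=>0 g=>0
  2 f=>0 g=>0
  3 f=>0 g=>0
  4 f=>0 g=>0
result: [0↦1 1↦0 2↦0 3↦0 4↦0]

Answer: [0↦1 1↦0 2↦0 3↦0 4↦0]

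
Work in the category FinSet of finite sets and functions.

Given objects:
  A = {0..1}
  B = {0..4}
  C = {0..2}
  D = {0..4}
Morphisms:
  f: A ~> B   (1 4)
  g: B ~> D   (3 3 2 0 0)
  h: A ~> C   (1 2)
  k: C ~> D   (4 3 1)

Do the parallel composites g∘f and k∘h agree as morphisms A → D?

Answer: DOES NOT COMMUTE

Trace:
1) trace f;g:
  0 f~>1 g~>3
  1 f~>4 g~>0
  ⟦path⟧₁ = (3 0)
2) trace h;k:
  0 h~>1 k~>3
  1 h~>2 k~>1
  ⟦path⟧₂ = (3 1)
Equal? differ; not commutative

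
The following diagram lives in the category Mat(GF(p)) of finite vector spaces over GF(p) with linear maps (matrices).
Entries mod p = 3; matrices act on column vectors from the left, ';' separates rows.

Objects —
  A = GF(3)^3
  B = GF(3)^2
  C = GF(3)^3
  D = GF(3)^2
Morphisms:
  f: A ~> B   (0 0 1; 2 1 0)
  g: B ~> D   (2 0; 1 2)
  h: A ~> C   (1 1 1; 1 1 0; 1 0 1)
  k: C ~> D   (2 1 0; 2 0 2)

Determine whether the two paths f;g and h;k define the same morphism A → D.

Answer: COMMUTES

Work:
Along f;g (path 1):
  e0=[1,0,0] f~>[0,2] g~>[0,1]
  e1=[0,1,0] f~>[0,1] g~>[0,2]
  e2=[0,0,1] f~>[1,0] g~>[2,1]
  ⟦path⟧₁ = (0 0 2; 1 2 1)
Along h;k (path 2):
  e0=[1,0,0] h~>[1,1,1] k~>[0,1]
  e1=[0,1,0] h~>[1,1,0] k~>[0,2]
  e2=[0,0,1] h~>[1,0,1] k~>[2,1]
  ⟦path⟧₂ = (0 0 2; 1 2 1)
Equal? same morphism ✓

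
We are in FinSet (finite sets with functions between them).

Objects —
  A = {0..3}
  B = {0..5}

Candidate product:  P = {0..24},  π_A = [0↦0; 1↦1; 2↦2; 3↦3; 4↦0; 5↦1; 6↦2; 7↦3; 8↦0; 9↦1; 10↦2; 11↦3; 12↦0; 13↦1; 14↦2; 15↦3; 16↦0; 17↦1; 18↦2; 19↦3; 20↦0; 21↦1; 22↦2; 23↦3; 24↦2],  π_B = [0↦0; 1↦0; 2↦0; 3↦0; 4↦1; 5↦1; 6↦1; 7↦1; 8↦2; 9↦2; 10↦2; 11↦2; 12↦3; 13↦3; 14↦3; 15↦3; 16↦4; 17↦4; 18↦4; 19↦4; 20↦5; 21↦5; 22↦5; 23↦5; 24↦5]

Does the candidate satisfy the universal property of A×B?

|A|·|B| = 4·6 = 24;  |P| = 25
  → cardinalities differ; no bijection possible.

Answer: NOT A VALID PRODUCT — |P|=25 ≠ |A|·|B|=24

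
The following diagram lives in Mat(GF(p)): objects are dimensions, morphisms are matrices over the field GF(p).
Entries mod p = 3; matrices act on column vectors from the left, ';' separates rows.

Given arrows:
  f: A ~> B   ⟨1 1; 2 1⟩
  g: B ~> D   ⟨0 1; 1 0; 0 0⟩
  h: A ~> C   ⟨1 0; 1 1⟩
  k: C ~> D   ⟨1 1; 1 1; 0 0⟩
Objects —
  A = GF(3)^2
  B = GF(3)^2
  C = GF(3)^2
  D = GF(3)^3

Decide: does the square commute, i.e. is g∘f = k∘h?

Answer: DOES NOT COMMUTE

Work:
Along f;g (path 1):
  e0=⟨1,0⟩ f~>⟨1,2⟩ g~>⟨2,1,0⟩
  e1=⟨0,1⟩ f~>⟨1,1⟩ g~>⟨1,1,0⟩
  result₁ = ⟨2 1; 1 1; 0 0⟩
Along h;k (path 2):
  e0=⟨1,0⟩ h~>⟨1,1⟩ k~>⟨2,2,0⟩
  e1=⟨0,1⟩ h~>⟨0,1⟩ k~>⟨1,1,0⟩
  result₂ = ⟨2 1; 2 1; 0 0⟩
Equal? distinct morphisms ✗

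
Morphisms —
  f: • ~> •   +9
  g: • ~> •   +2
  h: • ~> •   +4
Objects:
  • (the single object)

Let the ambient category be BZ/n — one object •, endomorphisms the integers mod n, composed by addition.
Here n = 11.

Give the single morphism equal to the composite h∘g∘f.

Answer: +4

Trace:
  0 +9≡9 +2≡0 +4≡4  (mod 11)
composite: +4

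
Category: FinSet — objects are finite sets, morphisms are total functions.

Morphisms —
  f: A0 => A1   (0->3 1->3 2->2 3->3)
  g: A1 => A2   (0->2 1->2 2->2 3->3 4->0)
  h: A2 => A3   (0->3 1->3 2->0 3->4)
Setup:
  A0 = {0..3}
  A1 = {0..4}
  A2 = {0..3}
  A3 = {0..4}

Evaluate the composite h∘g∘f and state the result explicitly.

  0 f=>3 g=>3 h=>4
  1 f=>3 g=>3 h=>4
  2 f=>2 g=>2 h=>0
  3 f=>3 g=>3 h=>4
composite: (0->4 1->4 2->0 3->4)

Answer: (0->4 1->4 2->0 3->4)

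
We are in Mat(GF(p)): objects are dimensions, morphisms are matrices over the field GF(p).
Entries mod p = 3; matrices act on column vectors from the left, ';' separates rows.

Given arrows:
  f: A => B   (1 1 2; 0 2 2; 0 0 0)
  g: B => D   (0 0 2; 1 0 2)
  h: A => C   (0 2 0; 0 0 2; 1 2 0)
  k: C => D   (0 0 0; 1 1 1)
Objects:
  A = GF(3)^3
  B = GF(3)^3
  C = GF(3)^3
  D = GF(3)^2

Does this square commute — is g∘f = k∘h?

Answer: COMMUTES

Trace:
Path 1 = f;g:
  e0=(1,0,0) f=>(1,0,0) g=>(0,1)
  e1=(0,1,0) f=>(1,2,0) g=>(0,1)
  e2=(0,0,1) f=>(2,2,0) g=>(0,2)
  composite₁ = (0 0 0; 1 1 2)
Path 2 = h;k:
  e0=(1,0,0) h=>(0,0,1) k=>(0,1)
  e1=(0,1,0) h=>(2,0,2) k=>(0,1)
  e2=(0,0,1) h=>(0,2,0) k=>(0,2)
  composite₂ = (0 0 0; 1 1 2)
Equal? equal; square commutes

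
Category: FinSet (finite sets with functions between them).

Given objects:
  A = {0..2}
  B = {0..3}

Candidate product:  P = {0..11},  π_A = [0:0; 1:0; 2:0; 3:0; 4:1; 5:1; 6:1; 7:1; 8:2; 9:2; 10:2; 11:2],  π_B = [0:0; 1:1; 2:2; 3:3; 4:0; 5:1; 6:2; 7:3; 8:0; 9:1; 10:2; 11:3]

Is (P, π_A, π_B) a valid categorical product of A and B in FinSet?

Answer: VALID PRODUCT

Trace:
|A|·|B| = 3·4 = 12;  |P| = 12
Check the pairing map k ↦ (π_A(k), π_B(k)):
  0 : (0,0)
  1 : (0,1)
  2 : (0,2)
  3 : (0,3)
  4 : (1,0)
  5 : (1,1)
  6 : (1,2)
  7 : (1,3)
  8 : (2,0)
  9 : (2,1)
  10 : (2,2)
  11 : (2,3)
distinct pairs in image: 12 / 12 needed
  → bijection onto A×B; projections well-typed.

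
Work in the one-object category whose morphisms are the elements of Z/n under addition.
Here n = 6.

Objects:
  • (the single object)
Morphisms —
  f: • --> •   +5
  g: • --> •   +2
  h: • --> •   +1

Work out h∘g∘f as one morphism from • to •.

Answer: +2

Work:
  0 +5≡5 +2≡1 +1≡2  (mod 6)
composite: +2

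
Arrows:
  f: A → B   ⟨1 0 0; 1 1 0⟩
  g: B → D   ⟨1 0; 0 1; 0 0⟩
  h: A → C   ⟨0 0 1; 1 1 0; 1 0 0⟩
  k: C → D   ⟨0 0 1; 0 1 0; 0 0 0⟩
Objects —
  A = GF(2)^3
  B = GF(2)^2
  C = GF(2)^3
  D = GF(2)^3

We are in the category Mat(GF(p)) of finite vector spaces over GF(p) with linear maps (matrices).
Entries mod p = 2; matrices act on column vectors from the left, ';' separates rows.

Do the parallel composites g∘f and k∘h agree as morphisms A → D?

Answer: COMMUTES

Trace:
1) trace f;g:
  e0=[1,0,0] f→[1,1] g→[1,1,0]
  e1=[0,1,0] f→[0,1] g→[0,1,0]
  e2=[0,0,1] f→[0,0] g→[0,0,0]
  ⟦path⟧₁ = ⟨1 0 0; 1 1 0; 0 0 0⟩
2) trace h;k:
  e0=[1,0,0] h→[0,1,1] k→[1,1,0]
  e1=[0,1,0] h→[0,1,0] k→[0,1,0]
  e2=[0,0,1] h→[1,0,0] k→[0,0,0]
  ⟦path⟧₂ = ⟨1 0 0; 1 1 0; 0 0 0⟩
Equal? same morphism ✓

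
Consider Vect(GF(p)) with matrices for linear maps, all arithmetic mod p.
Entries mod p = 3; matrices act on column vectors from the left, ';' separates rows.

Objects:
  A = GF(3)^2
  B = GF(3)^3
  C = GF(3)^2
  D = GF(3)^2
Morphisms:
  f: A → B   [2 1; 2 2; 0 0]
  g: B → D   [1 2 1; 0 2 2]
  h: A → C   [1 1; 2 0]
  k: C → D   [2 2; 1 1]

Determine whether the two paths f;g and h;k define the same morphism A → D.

Along f;g (path 1):
  e0=(1,0) f→(2,2,0) g→(0,1)
  e1=(0,1) f→(1,2,0) g→(2,1)
  result₁ = [0 2; 1 1]
Along h;k (path 2):
  e0=(1,0) h→(1,2) k→(0,0)
  e1=(0,1) h→(1,0) k→(2,1)
  result₂ = [0 2; 0 1]
Equal? distinct morphisms ✗

Answer: DOES NOT COMMUTE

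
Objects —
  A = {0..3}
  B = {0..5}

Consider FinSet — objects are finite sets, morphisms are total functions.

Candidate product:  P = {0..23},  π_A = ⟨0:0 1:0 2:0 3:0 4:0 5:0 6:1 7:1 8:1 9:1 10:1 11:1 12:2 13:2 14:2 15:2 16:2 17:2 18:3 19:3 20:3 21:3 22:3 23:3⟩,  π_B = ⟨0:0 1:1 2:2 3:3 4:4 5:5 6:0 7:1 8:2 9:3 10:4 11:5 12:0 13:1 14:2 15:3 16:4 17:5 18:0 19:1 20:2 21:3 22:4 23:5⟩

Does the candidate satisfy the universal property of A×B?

Answer: VALID PRODUCT

Derivation:
|A|·|B| = 4·6 = 24;  |P| = 24
Check the pairing map k ↦ (π_A(k), π_B(k)):
  0 : (0,0)
  1 : (0,1)
  2 : (0,2)
  3 : (0,3)
  4 : (0,4)
  5 : (0,5)
  6 : (1,0)
  7 : (1,1)
  8 : (1,2)
  9 : (1,3)
  10 : (1,4)
  11 : (1,5)
  12 : (2,0)
  13 : (2,1)
  14 : (2,2)
  15 : (2,3)
  16 : (2,4)
  17 : (2,5)
  18 : (3,0)
  19 : (3,1)
  20 : (3,2)
  21 : (3,3)
  22 : (3,4)
  23 : (3,5)
distinct pairs in image: 24 / 24 needed
  → bijection onto A×B; projections well-typed.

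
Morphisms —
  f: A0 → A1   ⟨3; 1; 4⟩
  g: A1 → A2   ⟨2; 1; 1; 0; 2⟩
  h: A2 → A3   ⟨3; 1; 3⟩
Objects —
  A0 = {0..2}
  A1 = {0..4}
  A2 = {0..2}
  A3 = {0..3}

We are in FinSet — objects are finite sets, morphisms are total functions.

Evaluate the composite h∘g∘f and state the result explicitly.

Answer: ⟨3; 1; 3⟩

Work:
  0 f→3 g→0 h→3
  1 f→1 g→1 h→1
  2 f→4 g→2 h→3
⟦path⟧: ⟨3; 1; 3⟩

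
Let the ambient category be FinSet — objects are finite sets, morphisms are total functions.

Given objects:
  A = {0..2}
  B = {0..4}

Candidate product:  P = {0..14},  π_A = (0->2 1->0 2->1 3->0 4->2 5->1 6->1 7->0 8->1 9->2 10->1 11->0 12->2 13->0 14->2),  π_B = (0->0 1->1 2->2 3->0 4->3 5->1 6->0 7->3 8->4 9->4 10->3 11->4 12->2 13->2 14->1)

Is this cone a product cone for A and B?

Answer: VALID PRODUCT

Derivation:
|A|·|B| = 3·5 = 15;  |P| = 15
Check the pairing map k ↦ (π_A(k), π_B(k)):
  0 -> (2,0)
  1 -> (0,1)
  2 -> (1,2)
  3 -> (0,0)
  4 -> (2,3)
  5 -> (1,1)
  6 -> (1,0)
  7 -> (0,3)
  8 -> (1,4)
  9 -> (2,4)
  10 -> (1,3)
  11 -> (0,4)
  12 -> (2,2)
  13 -> (0,2)
  14 -> (2,1)
distinct pairs in image: 15 / 15 needed
  → bijection onto A×B; projections well-typed.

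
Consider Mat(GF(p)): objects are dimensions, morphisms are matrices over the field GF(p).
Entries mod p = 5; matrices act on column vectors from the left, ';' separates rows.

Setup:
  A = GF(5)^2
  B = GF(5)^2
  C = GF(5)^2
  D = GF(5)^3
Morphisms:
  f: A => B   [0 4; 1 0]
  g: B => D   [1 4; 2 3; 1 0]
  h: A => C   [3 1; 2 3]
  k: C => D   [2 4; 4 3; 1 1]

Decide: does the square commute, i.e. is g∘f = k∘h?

Along f;g (path 1):
  e0=⟨1,0⟩ f=>⟨0,1⟩ g=>⟨4,3,0⟩
  e1=⟨0,1⟩ f=>⟨4,0⟩ g=>⟨4,3,4⟩
  composite₁ = [4 4; 3 3; 0 4]
Along h;k (path 2):
  e0=⟨1,0⟩ h=>⟨3,2⟩ k=>⟨4,3,0⟩
  e1=⟨0,1⟩ h=>⟨1,3⟩ k=>⟨4,3,4⟩
  composite₂ = [4 4; 3 3; 0 4]
Equal? equal; square commutes

Answer: COMMUTES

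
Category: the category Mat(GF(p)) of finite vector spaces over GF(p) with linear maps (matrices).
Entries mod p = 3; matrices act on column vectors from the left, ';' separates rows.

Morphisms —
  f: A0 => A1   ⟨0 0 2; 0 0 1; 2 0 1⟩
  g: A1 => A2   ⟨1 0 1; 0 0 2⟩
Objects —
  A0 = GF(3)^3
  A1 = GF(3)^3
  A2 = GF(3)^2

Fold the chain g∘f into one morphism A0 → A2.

  e0=(1,0,0) f=>(0,0,2) g=>(2,1)
  e1=(0,1,0) f=>(0,0,0) g=>(0,0)
  e2=(0,0,1) f=>(2,1,1) g=>(0,2)
composite: ⟨2 0 0; 1 0 2⟩

Answer: ⟨2 0 0; 1 0 2⟩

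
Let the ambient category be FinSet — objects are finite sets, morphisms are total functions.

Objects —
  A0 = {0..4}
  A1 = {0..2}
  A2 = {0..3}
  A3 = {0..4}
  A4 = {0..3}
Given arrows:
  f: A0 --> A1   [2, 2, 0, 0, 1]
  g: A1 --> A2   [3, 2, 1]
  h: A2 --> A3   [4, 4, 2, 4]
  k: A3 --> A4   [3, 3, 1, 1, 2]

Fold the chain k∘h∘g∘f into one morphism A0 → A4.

Answer: [2, 2, 2, 2, 1]

Derivation:
  0 f-->2 g-->1 h-->4 k-->2
  1 f-->2 g-->1 h-->4 k-->2
  2 f-->0 g-->3 h-->4 k-->2
  3 f-->0 g-->3 h-->4 k-->2
  4 f-->1 g-->2 h-->2 k-->1
composite: [2, 2, 2, 2, 1]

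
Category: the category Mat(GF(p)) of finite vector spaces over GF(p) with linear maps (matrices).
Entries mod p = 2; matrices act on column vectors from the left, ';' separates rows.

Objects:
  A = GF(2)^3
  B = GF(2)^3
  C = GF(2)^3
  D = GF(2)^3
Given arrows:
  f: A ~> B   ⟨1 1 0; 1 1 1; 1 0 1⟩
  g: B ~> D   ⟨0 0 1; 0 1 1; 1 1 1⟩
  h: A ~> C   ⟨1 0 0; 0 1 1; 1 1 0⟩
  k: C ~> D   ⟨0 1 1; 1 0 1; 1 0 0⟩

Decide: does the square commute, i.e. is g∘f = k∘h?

Path 1 = f;g:
  e0=[1,0,0] f~>[1,1,1] g~>[1,0,1]
  e1=[0,1,0] f~>[1,1,0] g~>[0,1,0]
  e2=[0,0,1] f~>[0,1,1] g~>[1,0,0]
  composite₁ = ⟨1 0 1; 0 1 0; 1 0 0⟩
Path 2 = h;k:
  e0=[1,0,0] h~>[1,0,1] k~>[1,0,1]
  e1=[0,1,0] h~>[0,1,1] k~>[0,1,0]
  e2=[0,0,1] h~>[0,1,0] k~>[1,0,0]
  composite₂ = ⟨1 0 1; 0 1 0; 1 0 0⟩
Equal? YES — commutes

Answer: COMMUTES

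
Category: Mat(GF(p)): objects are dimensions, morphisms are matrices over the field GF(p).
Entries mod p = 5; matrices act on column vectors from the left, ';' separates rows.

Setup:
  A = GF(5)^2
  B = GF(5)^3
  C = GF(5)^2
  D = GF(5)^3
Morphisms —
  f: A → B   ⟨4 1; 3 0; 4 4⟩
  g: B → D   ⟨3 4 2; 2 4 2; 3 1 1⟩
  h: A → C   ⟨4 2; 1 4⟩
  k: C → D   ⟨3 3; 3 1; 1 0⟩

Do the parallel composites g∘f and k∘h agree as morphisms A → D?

1) trace f;g:
  e0=(1,0) f→(4,3,4) g→(2,3,4)
  e1=(0,1) f→(1,0,4) g→(1,0,2)
  result₁ = ⟨2 1; 3 0; 4 2⟩
2) trace h;k:
  e0=(1,0) h→(4,1) k→(0,3,4)
  e1=(0,1) h→(2,4) k→(3,0,2)
  result₂ = ⟨0 3; 3 0; 4 2⟩
Equal? distinct morphisms ✗

Answer: DOES NOT COMMUTE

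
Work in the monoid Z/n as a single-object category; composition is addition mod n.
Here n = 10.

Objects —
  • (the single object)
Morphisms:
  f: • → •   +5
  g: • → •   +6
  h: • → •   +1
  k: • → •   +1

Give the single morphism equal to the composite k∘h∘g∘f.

Answer: +3

Trace:
  0 +5≡5 +6≡1 +1≡2 +1≡3  (mod 10)
composite: +3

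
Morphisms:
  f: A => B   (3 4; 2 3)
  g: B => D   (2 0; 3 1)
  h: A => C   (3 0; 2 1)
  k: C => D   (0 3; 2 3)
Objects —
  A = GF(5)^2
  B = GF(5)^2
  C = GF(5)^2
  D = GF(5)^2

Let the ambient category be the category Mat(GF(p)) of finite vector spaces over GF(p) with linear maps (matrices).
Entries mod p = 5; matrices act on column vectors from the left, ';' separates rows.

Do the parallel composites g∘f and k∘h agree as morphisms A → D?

Path 1 = f;g:
  e0=⟨1,0⟩ f=>⟨3,2⟩ g=>⟨1,1⟩
  e1=⟨0,1⟩ f=>⟨4,3⟩ g=>⟨3,0⟩
  result₁ = (1 3; 1 0)
Path 2 = h;k:
  e0=⟨1,0⟩ h=>⟨3,2⟩ k=>⟨1,2⟩
  e1=⟨0,1⟩ h=>⟨0,1⟩ k=>⟨3,3⟩
  result₂ = (1 3; 2 3)
Equal? differ; not commutative

Answer: DOES NOT COMMUTE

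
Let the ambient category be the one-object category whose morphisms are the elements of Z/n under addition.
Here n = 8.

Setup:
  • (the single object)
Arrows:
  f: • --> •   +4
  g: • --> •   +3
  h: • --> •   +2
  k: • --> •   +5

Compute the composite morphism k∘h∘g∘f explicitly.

  0 +4≡4 +3≡7 +2≡1 +5≡6  (mod 8)
composite: +6

Answer: +6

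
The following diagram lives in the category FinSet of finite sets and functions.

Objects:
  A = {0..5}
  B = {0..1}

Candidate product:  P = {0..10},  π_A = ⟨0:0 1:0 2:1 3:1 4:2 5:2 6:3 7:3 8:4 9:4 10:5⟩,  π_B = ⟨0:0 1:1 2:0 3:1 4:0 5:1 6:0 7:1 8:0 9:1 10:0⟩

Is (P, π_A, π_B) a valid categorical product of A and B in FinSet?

Answer: NOT A VALID PRODUCT — |P|=11 ≠ |A|·|B|=12

Trace:
|A|·|B| = 6·2 = 12;  |P| = 11
  → cardinalities differ; no bijection possible.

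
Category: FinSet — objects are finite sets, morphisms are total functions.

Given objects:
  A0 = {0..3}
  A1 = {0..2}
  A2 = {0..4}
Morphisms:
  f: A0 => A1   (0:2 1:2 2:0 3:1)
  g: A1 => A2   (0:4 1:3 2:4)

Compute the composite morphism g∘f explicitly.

  0 f=>2 g=>4
  1 f=>2 g=>4
  2 f=>0 g=>4
  3 f=>1 g=>3
composite: (0:4 1:4 2:4 3:3)

Answer: (0:4 1:4 2:4 3:3)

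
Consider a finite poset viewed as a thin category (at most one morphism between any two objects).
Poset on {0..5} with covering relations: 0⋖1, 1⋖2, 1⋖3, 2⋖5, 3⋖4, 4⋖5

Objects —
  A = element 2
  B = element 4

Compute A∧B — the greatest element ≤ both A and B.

Common predecessors of 2,4: {0,1}
  0 ≤ 1
  1 ≤ 1
glb = 1

Answer: A∧B = 1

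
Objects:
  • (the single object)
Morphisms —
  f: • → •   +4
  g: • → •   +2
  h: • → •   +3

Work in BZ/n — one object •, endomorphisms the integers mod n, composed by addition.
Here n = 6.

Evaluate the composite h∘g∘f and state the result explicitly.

Answer: +3

Trace:
  0 +4≡4 +2≡0 +3≡3  (mod 6)
⟦path⟧: +3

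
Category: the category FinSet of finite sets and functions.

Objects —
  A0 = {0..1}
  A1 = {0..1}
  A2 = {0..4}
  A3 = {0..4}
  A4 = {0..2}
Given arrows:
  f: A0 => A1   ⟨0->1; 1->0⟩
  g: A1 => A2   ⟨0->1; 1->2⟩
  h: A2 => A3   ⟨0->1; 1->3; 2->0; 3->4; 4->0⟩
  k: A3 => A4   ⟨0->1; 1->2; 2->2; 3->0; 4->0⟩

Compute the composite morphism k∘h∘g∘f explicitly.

Answer: ⟨0->1; 1->0⟩

Trace:
  0 f=>1 g=>2 h=>0 k=>1
  1 f=>0 g=>1 h=>3 k=>0
composite: ⟨0->1; 1->0⟩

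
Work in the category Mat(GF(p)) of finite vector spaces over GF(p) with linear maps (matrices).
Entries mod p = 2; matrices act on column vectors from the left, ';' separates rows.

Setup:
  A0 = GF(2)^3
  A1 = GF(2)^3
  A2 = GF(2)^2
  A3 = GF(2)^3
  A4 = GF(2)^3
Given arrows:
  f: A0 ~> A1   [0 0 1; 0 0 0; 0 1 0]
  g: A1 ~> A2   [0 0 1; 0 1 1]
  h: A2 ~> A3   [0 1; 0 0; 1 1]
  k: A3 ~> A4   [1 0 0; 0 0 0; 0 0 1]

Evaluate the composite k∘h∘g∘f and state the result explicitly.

  e0=⟨1,0,0⟩ f~>⟨0,0,0⟩ g~>⟨0,0⟩ h~>⟨0,0,0⟩ k~>⟨0,0,0⟩
  e1=⟨0,1,0⟩ f~>⟨0,0,1⟩ g~>⟨1,1⟩ h~>⟨1,0,0⟩ k~>⟨1,0,0⟩
  e2=⟨0,0,1⟩ f~>⟨1,0,0⟩ g~>⟨0,0⟩ h~>⟨0,0,0⟩ k~>⟨0,0,0⟩
result: [0 1 0; 0 0 0; 0 0 0]

Answer: [0 1 0; 0 0 0; 0 0 0]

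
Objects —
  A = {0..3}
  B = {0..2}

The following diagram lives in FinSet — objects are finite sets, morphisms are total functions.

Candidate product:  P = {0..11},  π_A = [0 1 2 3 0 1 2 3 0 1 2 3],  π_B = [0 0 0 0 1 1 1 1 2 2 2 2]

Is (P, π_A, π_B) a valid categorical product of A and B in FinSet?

|A|·|B| = 4·3 = 12;  |P| = 12
Check the pairing map k ↦ (π_A(k), π_B(k)):
  0 : (0,0)
  1 : (1,0)
  2 : (2,0)
  3 : (3,0)
  4 : (0,1)
  5 : (1,1)
  6 : (2,1)
  7 : (3,1)
  8 : (0,2)
  9 : (1,2)
  10 : (2,2)
  11 : (3,2)
distinct pairs in image: 12 / 12 needed
  → bijection onto A×B; projections well-typed.

Answer: VALID PRODUCT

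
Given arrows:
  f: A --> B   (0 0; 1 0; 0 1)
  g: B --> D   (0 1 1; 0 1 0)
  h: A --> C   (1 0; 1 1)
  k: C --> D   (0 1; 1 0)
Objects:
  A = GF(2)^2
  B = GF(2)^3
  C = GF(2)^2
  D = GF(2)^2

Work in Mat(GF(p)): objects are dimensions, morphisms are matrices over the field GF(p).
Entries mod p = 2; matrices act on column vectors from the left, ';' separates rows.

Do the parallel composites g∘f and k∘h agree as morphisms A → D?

1) trace f;g:
  e0=⟨1,0⟩ f-->⟨0,1,0⟩ g-->⟨1,1⟩
  e1=⟨0,1⟩ f-->⟨0,0,1⟩ g-->⟨1,0⟩
  ⟦path⟧₁ = (1 1; 1 0)
2) trace h;k:
  e0=⟨1,0⟩ h-->⟨1,1⟩ k-->⟨1,1⟩
  e1=⟨0,1⟩ h-->⟨0,1⟩ k-->⟨1,0⟩
  ⟦path⟧₂ = (1 1; 1 0)
Equal? YES — commutes

Answer: COMMUTES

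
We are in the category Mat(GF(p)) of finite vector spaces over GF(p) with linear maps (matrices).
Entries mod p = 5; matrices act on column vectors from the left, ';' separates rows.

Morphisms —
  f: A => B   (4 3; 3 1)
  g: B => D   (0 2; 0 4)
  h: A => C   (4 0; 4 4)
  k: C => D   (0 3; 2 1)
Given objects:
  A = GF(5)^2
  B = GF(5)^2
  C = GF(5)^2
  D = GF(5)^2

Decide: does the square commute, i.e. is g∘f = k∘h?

Answer: DOES NOT COMMUTE

Trace:
Along f;g (path 1):
  e0=[1,0] f=>[4,3] g=>[1,2]
  e1=[0,1] f=>[3,1] g=>[2,4]
  ⟦path⟧₁ = (1 2; 2 4)
Along h;k (path 2):
  e0=[1,0] h=>[4,4] k=>[2,2]
  e1=[0,1] h=>[0,4] k=>[2,4]
  ⟦path⟧₂ = (2 2; 2 4)
Equal? distinct morphisms ✗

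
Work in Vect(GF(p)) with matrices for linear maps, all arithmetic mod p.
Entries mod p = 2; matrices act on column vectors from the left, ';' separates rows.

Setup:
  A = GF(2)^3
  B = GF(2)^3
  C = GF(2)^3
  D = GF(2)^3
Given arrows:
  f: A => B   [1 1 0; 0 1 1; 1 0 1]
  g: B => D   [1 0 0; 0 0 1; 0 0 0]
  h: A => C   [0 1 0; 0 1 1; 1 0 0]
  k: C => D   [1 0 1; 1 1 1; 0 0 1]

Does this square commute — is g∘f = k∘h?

Along f;g (path 1):
  e0=[1,0,0] f=>[1,0,1] g=>[1,1,0]
  e1=[0,1,0] f=>[1,1,0] g=>[1,0,0]
  e2=[0,0,1] f=>[0,1,1] g=>[0,1,0]
  result₁ = [1 1 0; 1 0 1; 0 0 0]
Along h;k (path 2):
  e0=[1,0,0] h=>[0,0,1] k=>[1,1,1]
  e1=[0,1,0] h=>[1,1,0] k=>[1,0,0]
  e2=[0,0,1] h=>[0,1,0] k=>[0,1,0]
  result₂ = [1 1 0; 1 0 1; 1 0 0]
Equal? NO — does not commute

Answer: DOES NOT COMMUTE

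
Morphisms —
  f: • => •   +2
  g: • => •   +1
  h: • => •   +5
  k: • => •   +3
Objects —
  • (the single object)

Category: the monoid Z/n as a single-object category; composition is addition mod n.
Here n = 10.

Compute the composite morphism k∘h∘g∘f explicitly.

Answer: +1

Work:
  0 +2≡2 +1≡3 +5≡8 +3≡1  (mod 10)
result: +1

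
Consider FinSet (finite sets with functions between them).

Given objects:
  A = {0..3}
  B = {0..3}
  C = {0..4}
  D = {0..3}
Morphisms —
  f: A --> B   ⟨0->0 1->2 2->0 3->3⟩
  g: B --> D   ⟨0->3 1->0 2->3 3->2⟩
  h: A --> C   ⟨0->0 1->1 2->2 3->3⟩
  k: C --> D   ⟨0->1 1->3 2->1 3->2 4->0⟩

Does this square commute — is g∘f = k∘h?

1) trace f;g:
  0 f-->0 g-->3
  1 f-->2 g-->3
  2 f-->0 g-->3
  3 f-->3 g-->2
  ⟦path⟧₁ = ⟨0->3 1->3 2->3 3->2⟩
2) trace h;k:
  0 h-->0 k-->1
  1 h-->1 k-->3
  2 h-->2 k-->1
  3 h-->3 k-->2
  ⟦path⟧₂ = ⟨0->1 1->3 2->1 3->2⟩
Equal? NO — does not commute

Answer: DOES NOT COMMUTE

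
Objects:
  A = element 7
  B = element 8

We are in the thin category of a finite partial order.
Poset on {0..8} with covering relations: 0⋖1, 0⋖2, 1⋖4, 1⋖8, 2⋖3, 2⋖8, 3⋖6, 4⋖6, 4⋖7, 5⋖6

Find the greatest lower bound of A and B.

Answer: A∧B = 1

Work:
Common predecessors of 7,8: {0,1}
  0 <= 1
  1 <= 1
glb = 1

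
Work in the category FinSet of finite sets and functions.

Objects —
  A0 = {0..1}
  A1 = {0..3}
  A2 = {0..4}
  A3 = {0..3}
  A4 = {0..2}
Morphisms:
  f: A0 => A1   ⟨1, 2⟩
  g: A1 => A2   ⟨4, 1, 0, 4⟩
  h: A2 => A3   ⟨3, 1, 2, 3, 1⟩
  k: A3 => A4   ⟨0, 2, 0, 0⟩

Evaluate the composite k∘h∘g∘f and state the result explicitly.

Answer: ⟨2, 0⟩

Trace:
  0 f=>1 g=>1 h=>1 k=>2
  1 f=>2 g=>0 h=>3 k=>0
result: ⟨2, 0⟩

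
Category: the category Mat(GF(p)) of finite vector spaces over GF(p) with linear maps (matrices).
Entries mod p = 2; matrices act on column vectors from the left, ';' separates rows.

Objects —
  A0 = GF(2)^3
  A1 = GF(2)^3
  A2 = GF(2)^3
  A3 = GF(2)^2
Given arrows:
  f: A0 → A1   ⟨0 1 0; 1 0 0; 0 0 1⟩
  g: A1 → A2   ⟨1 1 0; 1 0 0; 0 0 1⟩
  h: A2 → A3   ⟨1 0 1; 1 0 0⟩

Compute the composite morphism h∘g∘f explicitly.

  e0=[1,0,0] f→[0,1,0] g→[1,0,0] h→[1,1]
  e1=[0,1,0] f→[1,0,0] g→[1,1,0] h→[1,1]
  e2=[0,0,1] f→[0,0,1] g→[0,0,1] h→[1,0]
result: ⟨1 1 1; 1 1 0⟩

Answer: ⟨1 1 1; 1 1 0⟩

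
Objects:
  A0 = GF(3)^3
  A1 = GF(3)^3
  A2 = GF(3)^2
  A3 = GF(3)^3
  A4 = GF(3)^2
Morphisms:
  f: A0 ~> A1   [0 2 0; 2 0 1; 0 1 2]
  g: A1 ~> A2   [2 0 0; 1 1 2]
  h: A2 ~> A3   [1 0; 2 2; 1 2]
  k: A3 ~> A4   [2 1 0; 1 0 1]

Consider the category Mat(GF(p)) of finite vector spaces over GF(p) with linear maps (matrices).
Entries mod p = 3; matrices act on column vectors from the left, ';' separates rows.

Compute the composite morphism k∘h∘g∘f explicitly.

  e0=[1,0,0] f~>[0,2,0] g~>[0,2] h~>[0,1,1] k~>[1,1]
  e1=[0,1,0] f~>[2,0,1] g~>[1,1] h~>[1,1,0] k~>[0,1]
  e2=[0,0,1] f~>[0,1,2] g~>[0,2] h~>[0,1,1] k~>[1,1]
result: [1 0 1; 1 1 1]

Answer: [1 0 1; 1 1 1]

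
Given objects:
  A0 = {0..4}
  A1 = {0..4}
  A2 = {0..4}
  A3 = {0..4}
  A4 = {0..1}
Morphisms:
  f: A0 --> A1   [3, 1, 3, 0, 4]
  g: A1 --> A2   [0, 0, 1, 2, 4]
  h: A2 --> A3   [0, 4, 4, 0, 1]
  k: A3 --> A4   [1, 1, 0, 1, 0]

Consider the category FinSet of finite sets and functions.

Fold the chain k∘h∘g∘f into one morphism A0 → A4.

  0 f-->3 g-->2 h-->4 k-->0
  1 f-->1 g-->0 h-->0 k-->1
  2 f-->3 g-->2 h-->4 k-->0
  3 f-->0 g-->0 h-->0 k-->1
  4 f-->4 g-->4 h-->1 k-->1
⟦path⟧: [0, 1, 0, 1, 1]

Answer: [0, 1, 0, 1, 1]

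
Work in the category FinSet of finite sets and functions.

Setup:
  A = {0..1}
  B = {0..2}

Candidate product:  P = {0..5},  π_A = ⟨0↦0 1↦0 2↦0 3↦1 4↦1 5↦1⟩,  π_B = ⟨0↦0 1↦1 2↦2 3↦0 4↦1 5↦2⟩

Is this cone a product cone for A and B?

Answer: VALID PRODUCT

Derivation:
|A|·|B| = 2·3 = 6;  |P| = 6
Check the pairing map k ↦ (π_A(k), π_B(k)):
  0 ↦ (0,0)
  1 ↦ (0,1)
  2 ↦ (0,2)
  3 ↦ (1,0)
  4 ↦ (1,1)
  5 ↦ (1,2)
distinct pairs in image: 6 / 6 needed
  → bijection onto A×B; projections well-typed.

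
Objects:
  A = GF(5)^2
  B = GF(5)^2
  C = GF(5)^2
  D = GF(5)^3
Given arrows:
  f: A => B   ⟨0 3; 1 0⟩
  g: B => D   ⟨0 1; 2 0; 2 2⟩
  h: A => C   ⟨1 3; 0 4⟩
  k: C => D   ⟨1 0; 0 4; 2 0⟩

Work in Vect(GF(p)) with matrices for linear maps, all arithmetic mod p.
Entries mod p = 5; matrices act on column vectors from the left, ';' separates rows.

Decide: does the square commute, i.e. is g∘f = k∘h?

Path 1 = f;g:
  e0=⟨1,0⟩ f=>⟨0,1⟩ g=>⟨1,0,2⟩
  e1=⟨0,1⟩ f=>⟨3,0⟩ g=>⟨0,1,1⟩
  ⟦path⟧₁ = ⟨1 0; 0 1; 2 1⟩
Path 2 = h;k:
  e0=⟨1,0⟩ h=>⟨1,0⟩ k=>⟨1,0,2⟩
  e1=⟨0,1⟩ h=>⟨3,4⟩ k=>⟨3,1,1⟩
  ⟦path⟧₂ = ⟨1 3; 0 1; 2 1⟩
Equal? NO — does not commute

Answer: DOES NOT COMMUTE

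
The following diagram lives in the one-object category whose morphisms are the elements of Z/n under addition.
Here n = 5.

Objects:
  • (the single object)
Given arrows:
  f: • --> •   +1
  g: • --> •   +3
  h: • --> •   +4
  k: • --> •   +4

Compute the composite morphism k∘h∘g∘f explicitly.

  0 +1≡1 +3≡4 +4≡3 +4≡2  (mod 5)
composite: +2

Answer: +2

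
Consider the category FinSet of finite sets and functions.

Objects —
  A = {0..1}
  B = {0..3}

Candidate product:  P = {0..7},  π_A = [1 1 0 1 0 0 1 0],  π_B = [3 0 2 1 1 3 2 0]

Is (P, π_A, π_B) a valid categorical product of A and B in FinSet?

|A|·|B| = 2·4 = 8;  |P| = 8
Check the pairing map k ↦ (π_A(k), π_B(k)):
  0 : (1,3)
  1 : (1,0)
  2 : (0,2)
  3 : (1,1)
  4 : (0,1)
  5 : (0,3)
  6 : (1,2)
  7 : (0,0)
distinct pairs in image: 8 / 8 needed
  → bijection onto A×B; projections well-typed.

Answer: VALID PRODUCT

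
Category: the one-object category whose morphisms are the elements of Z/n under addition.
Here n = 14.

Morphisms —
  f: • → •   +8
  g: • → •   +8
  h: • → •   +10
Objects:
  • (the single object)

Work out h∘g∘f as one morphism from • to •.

Answer: +12

Work:
  0 +8≡8 +8≡2 +10≡12  (mod 14)
⟦path⟧: +12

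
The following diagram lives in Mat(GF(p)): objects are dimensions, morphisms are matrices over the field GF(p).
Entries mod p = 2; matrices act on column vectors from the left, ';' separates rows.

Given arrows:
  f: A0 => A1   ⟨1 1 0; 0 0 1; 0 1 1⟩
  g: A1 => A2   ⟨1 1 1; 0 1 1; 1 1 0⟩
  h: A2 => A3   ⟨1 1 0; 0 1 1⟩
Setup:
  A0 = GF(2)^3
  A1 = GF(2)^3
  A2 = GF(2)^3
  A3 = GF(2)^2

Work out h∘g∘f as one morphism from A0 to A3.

Answer: ⟨1 1 0; 1 0 1⟩

Trace:
  e0=(1,0,0) f=>(1,0,0) g=>(1,0,1) h=>(1,1)
  e1=(0,1,0) f=>(1,0,1) g=>(0,1,1) h=>(1,0)
  e2=(0,0,1) f=>(0,1,1) g=>(0,0,1) h=>(0,1)
result: ⟨1 1 0; 1 0 1⟩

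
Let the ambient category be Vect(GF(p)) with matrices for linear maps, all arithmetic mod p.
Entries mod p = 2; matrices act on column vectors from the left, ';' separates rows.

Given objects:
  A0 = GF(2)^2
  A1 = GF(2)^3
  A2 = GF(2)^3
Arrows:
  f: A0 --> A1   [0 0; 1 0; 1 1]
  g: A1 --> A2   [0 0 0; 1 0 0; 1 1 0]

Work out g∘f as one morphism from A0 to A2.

  e0=(1,0) f-->(0,1,1) g-->(0,0,1)
  e1=(0,1) f-->(0,0,1) g-->(0,0,0)
result: [0 0; 0 0; 1 0]

Answer: [0 0; 0 0; 1 0]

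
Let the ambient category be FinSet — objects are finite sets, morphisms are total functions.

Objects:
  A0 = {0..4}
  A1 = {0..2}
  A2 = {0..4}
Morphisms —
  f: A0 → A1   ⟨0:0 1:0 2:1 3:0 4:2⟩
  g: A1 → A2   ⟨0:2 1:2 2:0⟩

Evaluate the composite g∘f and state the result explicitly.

Answer: ⟨0:2 1:2 2:2 3:2 4:0⟩

Trace:
  0 f→0 g→2
  1 f→0 g→2
  2 f→1 g→2
  3 f→0 g→2
  4 f→2 g→0
result: ⟨0:2 1:2 2:2 3:2 4:0⟩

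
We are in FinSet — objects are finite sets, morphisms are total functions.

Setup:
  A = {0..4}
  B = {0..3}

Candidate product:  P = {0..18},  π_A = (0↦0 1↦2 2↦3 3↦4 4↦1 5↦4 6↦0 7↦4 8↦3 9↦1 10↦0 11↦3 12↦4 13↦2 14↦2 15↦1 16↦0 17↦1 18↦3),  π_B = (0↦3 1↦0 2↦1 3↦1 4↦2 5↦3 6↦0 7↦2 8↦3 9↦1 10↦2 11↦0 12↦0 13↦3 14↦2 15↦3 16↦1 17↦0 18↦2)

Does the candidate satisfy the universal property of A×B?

Answer: NOT A VALID PRODUCT — |P|=19 ≠ |A|·|B|=20

Trace:
|A|·|B| = 5·4 = 20;  |P| = 19
  → cardinalities differ; no bijection possible.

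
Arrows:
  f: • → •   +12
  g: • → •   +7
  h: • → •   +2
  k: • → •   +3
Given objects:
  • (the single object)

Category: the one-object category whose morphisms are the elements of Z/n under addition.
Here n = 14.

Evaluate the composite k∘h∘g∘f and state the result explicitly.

Answer: +10

Trace:
  0 +12≡12 +7≡5 +2≡7 +3≡10  (mod 14)
⟦path⟧: +10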